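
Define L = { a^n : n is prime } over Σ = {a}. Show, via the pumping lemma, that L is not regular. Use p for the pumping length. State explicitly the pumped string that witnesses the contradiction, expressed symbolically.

Toward a contradiction, assume L is regular with pumping length p.
Let q be a prime with q ≥ p+2 (infinitely many primes exist), and take w = a^q ∈ L with |w| = q ≥ p.
Write w = xyz as guaranteed by the lemma, with |xy| ≤ p and |y| > 0.
Then y = a^k for some k with 1 ≤ k ≤ p.
Since 1 ≤ k ≤ p, |xz| = q-k. Pump with i = q+1: |xy^{q+1}z| = (q-k)+(q+1)k = q+qk = q(1+k), which is composite (both factors ≥ 2). So xy^{q+1}z = a^{q(1+k)} ∉ L.
Contradiction. Therefore L is not regular.

a^{q(1+k)}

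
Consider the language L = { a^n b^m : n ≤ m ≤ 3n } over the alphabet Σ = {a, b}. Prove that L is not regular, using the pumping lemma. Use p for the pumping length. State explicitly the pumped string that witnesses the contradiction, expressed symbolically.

Assume L is regular. Let p be the pumping length given by the pumping lemma.
Take w = a^p b^p ∈ L (since p ≤ p ≤ 3p), with |w| = 2p ≥ p.
The pumping lemma gives a decomposition w = xyz where |xy| ≤ p and |y| ≥ 1.
Since the first p symbols of w are all a's and |xy| ≤ p, y lies entirely in the leading a-block: y = a^k for some k with 1 ≤ k ≤ p.
Pump with i = 2: xy^2z = a^{p+k} b^p. Now n = p+k > p = m, so the condition n ≤ m fails. Thus xy^2z ∉ L.
This is a contradiction; hence L is not regular.

a^{p+k} b^p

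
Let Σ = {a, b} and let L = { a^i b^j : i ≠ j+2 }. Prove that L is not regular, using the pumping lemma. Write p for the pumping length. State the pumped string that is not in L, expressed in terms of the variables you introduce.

Assume L is regular. Let p be the pumping length given by the pumping lemma.
Choose w = a^p b^{p+p!-2}. Since p ≠ (p+p!-2)+2 = p+p!, w ∈ L; and |w| ≥ p.
Write w = xyz as guaranteed by the lemma, with |xy| ≤ p and |y| > 0.
Because |xy| ≤ p and w begins with p copies of a, we have y = a^k with 1 ≤ k ≤ p.
Since 1 ≤ k ≤ p, k divides p!; set t = 1 + p!/k. Then xy^t z has p + (p!/k)·k = p + p! copies of a. Now the a-count is p+p! and (b-count)+2 = (p+p!-2)+2 = p+p!, so i ≠ j+2 fails. So xy^t z = a^{p+p!} b^{p+p!-2} ∉ L.
This is a contradiction; hence L is not regular.

a^{p+p!} b^{p+p!-2}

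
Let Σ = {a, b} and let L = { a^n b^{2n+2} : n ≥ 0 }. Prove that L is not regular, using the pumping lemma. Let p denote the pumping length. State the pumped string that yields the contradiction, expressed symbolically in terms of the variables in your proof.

Toward a contradiction, assume L is regular with pumping length p.
Take w = a^p b^{2p+2}. Then w ∈ L and |w| = 3p+2 ≥ p.
By the pumping lemma, w = xyz with |xy| ≤ p and |y| ≥ 1.
Because |xy| ≤ p and w begins with p copies of a, we have y = a^k with 1 ≤ k ≤ p.
Pump with i = 2: xy^2z = a^{p+k} b^{2p+2}. For this to lie in L we would need 2p+2 = 2(p+k)+2, which forces k = 0. But k ≥ 1, so xy^2z ∉ L.
This is a contradiction; hence L is not regular.

a^{p+k} b^{2p+2}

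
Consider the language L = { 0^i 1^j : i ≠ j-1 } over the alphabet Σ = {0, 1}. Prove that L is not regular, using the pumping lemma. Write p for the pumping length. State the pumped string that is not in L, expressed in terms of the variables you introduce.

0^{p+p!} 1^{p+p!+1}

Assume L is regular. Let p be the pumping length given by the pumping lemma.
Choose w = 0^p 1^{p+p!+1}. Since p ≠ (p+p!+1)-1 = p+p!, w ∈ L; and |w| ≥ p.
The pumping lemma gives a decomposition w = xyz where |xy| ≤ p and |y| ≥ 1.
The first p characters of w are 0's, so xy (and hence y) consists only of 0's. Write y = 0^k, 1 ≤ k ≤ p.
Since 1 ≤ k ≤ p, k divides p!; set t = 1 + p!/k. Then xy^t z has p + (p!/k)·k = p + p! copies of 0. Now the 0-count is p+p! and (1-count)-1 = (p+p!+1)-1 = p+p!, so i ≠ j-1 fails. So xy^t z = 0^{p+p!} 1^{p+p!+1} ∉ L.
Contradiction. Therefore L is not regular.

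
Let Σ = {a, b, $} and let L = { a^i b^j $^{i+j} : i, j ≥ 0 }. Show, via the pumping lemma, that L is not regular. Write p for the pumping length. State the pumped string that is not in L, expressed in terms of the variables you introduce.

a^{p+k} b^p $^{2p}

Suppose for contradiction that L is regular, and let p be the pumping length.
Take w = a^p b^p $^{2p} ∈ L (with i=j=p, i+j=2p), |w| = 4p ≥ p.
By the pumping lemma, w = xyz with |xy| ≤ p and |y| ≥ 1.
Since the first p symbols of w are all a's and |xy| ≤ p, y lies entirely in the leading a-block: y = a^k for some k with 1 ≤ k ≤ p.
Consider xy^2z = a^{p+k} b^p $^{2p}. Now the a- and b-counts sum to 2p+k, but the $-count is 2p ≠ 2p+k. So xy^2z ∉ L.
This is a contradiction; hence L is not regular.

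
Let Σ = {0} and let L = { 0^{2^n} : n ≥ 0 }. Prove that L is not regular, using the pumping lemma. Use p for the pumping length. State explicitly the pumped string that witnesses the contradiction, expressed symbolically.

Assume L is regular; let p be its pumping constant.
Take w = 0^{2^p} ∈ L with |w| = 2^p ≥ p.
By the pumping lemma, w = xyz with |xy| ≤ p and y is nonempty.
Then y = 0^k for some k with 1 ≤ k ≤ p.
Pump with i = 2: xy^2z = 0^{2^p+k}. Since 1 ≤ k ≤ p < 2^p, we have 2^p < 2^p+k < 2^{p+1}, so 2^p+k is not a power of 2. So xy^2z ∉ L.
Contradiction. Therefore L is not regular.

0^{2^p+k}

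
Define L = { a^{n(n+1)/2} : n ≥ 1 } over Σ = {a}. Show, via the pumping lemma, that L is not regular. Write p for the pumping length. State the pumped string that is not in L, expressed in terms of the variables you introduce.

a^{p(p+1)/2+k}

Assume L is regular. Let p be the pumping length given by the pumping lemma.
Take w = a^{p(p+1)/2} ∈ L with |w| = p(p+1)/2 ≥ p.
The pumping lemma gives a decomposition w = xyz where |xy| ≤ p and |y| > 0.
Then y = a^k for some k with 1 ≤ k ≤ p.
Pump with i = 2: xy^2z = a^{p(p+1)/2+k}. Since 1 ≤ k ≤ p, p(p+1)/2 < p(p+1)/2+k ≤ p(p+1)/2+p < (p+1)(p+2)/2, so p(p+1)/2+k is strictly between consecutive triangular numbers. So xy^2z ∉ L.
This contradicts the pumping lemma, so L is not regular.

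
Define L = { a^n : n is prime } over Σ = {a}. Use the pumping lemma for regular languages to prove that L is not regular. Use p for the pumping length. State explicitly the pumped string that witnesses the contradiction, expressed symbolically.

Suppose for contradiction that L is regular, and let p be the pumping length.
Let q be a prime with q ≥ p+2 (infinitely many primes exist), and take w = a^q ∈ L with |w| = q ≥ p.
By the pumping lemma, w = xyz with |xy| ≤ p and |y| ≥ 1.
Then y = a^k for some k with 1 ≤ k ≤ p.
Since 1 ≤ k ≤ p, |xz| = q-k. Pump with i = q+1: |xy^{q+1}z| = (q-k)+(q+1)k = q+qk = q(1+k), which is composite (both factors ≥ 2). So xy^{q+1}z = a^{q(1+k)} ∉ L.
Contradiction. Therefore L is not regular.

a^{q(1+k)}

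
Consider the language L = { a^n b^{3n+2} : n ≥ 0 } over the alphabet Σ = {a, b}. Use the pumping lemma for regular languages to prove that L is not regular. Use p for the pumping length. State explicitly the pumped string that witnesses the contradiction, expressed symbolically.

a^{p+k} b^{3p+2}

Assume L is regular; let p be its pumping constant.
Choose w = a^p b^{3p+2}, which is in L with |w| = 4p+2 ≥ p.
By the pumping lemma, w = xyz with |xy| ≤ p and |y| ≥ 1.
Since the first p symbols of w are all a's and |xy| ≤ p, y lies entirely in the leading a-block: y = a^k for some k with 1 ≤ k ≤ p.
Pump with i = 2: xy^2z = a^{p+k} b^{3p+2}. For this to lie in L we would need 3p+2 = 3(p+k)+2, which forces k = 0. But k ≥ 1, so xy^2z ∉ L.
This is a contradiction; hence L is not regular.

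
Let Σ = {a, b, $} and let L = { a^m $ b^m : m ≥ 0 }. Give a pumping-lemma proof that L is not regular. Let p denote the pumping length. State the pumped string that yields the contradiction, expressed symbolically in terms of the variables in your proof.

Assume L is regular. Let p be the pumping length given by the pumping lemma.
Take w = a^p $ b^p ∈ L with |w| = 2p+1 ≥ p.
The pumping lemma gives a decomposition w = xyz where |xy| ≤ p and y is nonempty.
Because |xy| ≤ p and w begins with p copies of a, we have y = a^k with 1 ≤ k ≤ p.
Pump with i = 2: xy^2z = a^{p+k} $ b^p, which would require p+k = p. But k ≥ 1, so xy^2z ∉ L.
Contradiction. Therefore L is not regular.

a^{p+k} $ b^p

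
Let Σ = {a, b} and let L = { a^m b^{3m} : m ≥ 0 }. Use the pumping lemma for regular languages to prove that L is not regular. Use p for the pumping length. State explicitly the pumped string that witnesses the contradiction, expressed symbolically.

a^{p+k} b^{3p}

Toward a contradiction, assume L is regular with pumping length p.
Take w = a^p b^{3p}. Then w ∈ L and |w| = 4p ≥ p.
The pumping lemma gives a decomposition w = xyz where |xy| ≤ p and y is nonempty.
Because |xy| ≤ p and w begins with p copies of a, we have y = a^k with 1 ≤ k ≤ p.
Pump with i = 2: xy^2z = a^{p+k} b^{3p}. For this to lie in L we would need 3p = 3(p+k), which forces k = 0. But k ≥ 1, so xy^2z ∉ L.
Contradiction. Therefore L is not regular.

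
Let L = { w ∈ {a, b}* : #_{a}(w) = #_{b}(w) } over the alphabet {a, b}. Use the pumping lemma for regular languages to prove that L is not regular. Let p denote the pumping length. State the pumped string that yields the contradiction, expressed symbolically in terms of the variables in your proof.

a^{p+k} b^p

Assume L is regular; let p be its pumping constant.
Choose w = a^p b^p ∈ L with |w| = 2p ≥ p.
By the pumping lemma, w = xyz with |xy| ≤ p and y is nonempty.
Since the first p symbols of w are all a's and |xy| ≤ p, y lies entirely in the leading a-block: y = a^k for some k with 1 ≤ k ≤ p.
Pump with i = 2: xy^2z = a^{p+k} b^p has p+k occurrences of a but only p of b. Since k ≥ 1 the counts differ, so xy^2z ∉ L.
This is a contradiction; hence L is not regular.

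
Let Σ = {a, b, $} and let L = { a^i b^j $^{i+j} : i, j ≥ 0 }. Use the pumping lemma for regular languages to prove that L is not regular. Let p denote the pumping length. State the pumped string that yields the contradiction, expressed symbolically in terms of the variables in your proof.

Suppose for contradiction that L is regular, and let p be the pumping length.
Take w = a^p b^p $^{2p} ∈ L (with i=j=p, i+j=2p), |w| = 4p ≥ p.
Write w = xyz as guaranteed by the lemma, with |xy| ≤ p and y is nonempty.
The first p characters of w are a's, so xy (and hence y) consists only of a's. Write y = a^k, 1 ≤ k ≤ p.
Consider xy^2z = a^{p+k} b^p $^{2p}. Now the a- and b-counts sum to 2p+k, but the $-count is 2p ≠ 2p+k. So xy^2z ∉ L.
Contradiction. Therefore L is not regular.

a^{p+k} b^p $^{2p}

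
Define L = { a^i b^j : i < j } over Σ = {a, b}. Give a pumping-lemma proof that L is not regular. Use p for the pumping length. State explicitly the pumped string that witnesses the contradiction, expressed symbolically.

a^{p+k} b^{p+1}

Suppose for contradiction that L is regular, and let p be the pumping length.
Choose w = a^p b^{p+1} ∈ L, with |w| = 2p+1 ≥ p.
By the pumping lemma, w = xyz with |xy| ≤ p and |y| > 0.
The first p characters of w are a's, so xy (and hence y) consists only of a's. Write y = a^k, 1 ≤ k ≤ p.
Consider xy^2z = a^{p+k} b^{p+1}. Since k ≥ 1, the a-count p+k is at least p+1, so i < j fails; thus xy^2z ∉ L.
This contradicts the pumping lemma, so L is not regular.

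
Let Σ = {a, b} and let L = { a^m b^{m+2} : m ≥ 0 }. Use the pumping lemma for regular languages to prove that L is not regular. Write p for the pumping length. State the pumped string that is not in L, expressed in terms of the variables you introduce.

a^{p+k} b^{p+2}

Assume L is regular. Let p be the pumping length given by the pumping lemma.
Choose w = a^p b^{p+2}, which is in L with |w| = 2p+2 ≥ p.
The pumping lemma gives a decomposition w = xyz where |xy| ≤ p and |y| ≥ 1.
Because |xy| ≤ p and w begins with p copies of a, we have y = a^k with 1 ≤ k ≤ p.
Pump with i = 2: xy^2z = a^{p+k} b^{p+2}. For this to lie in L we would need p+2 = (p+k)+2, which forces k = 0. But k ≥ 1, so xy^2z ∉ L.
This contradicts the pumping lemma, so L is not regular.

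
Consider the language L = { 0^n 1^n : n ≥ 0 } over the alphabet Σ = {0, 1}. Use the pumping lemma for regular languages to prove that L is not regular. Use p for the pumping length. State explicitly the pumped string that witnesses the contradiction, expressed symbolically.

Toward a contradiction, assume L is regular with pumping length p.
Take w = 0^p 1^p. Then w ∈ L and |w| = 2p ≥ p.
The pumping lemma gives a decomposition w = xyz where |xy| ≤ p and |y| ≥ 1.
The first p characters of w are 0's, so xy (and hence y) consists only of 0's. Write y = 0^k, 1 ≤ k ≤ p.
Pump with i = 2: xy^2z = 0^{p+k} 1^p. For this to lie in L we would need p = p+k, which forces k = 0. But k ≥ 1, so xy^2z ∉ L.
This is a contradiction; hence L is not regular.

0^{p+k} 1^p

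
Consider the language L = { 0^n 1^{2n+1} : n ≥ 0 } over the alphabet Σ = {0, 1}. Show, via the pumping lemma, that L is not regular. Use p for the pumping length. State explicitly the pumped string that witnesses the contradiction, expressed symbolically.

Assume L is regular. Let p be the pumping length given by the pumping lemma.
Let w = 0^p 1^{2p+1} ∈ L; note |w| = 3p+1 ≥ p.
Write w = xyz as guaranteed by the lemma, with |xy| ≤ p and y is nonempty.
Since the first p symbols of w are all 0's and |xy| ≤ p, y lies entirely in the leading 0-block: y = 0^k for some k with 1 ≤ k ≤ p.
Pump with i = 2: xy^2z = 0^{p+k} 1^{2p+1}. For this to lie in L we would need 2p+1 = 2(p+k)+1, which forces k = 0. But k ≥ 1, so xy^2z ∉ L.
This contradicts the pumping lemma, so L is not regular.

0^{p+k} 1^{2p+1}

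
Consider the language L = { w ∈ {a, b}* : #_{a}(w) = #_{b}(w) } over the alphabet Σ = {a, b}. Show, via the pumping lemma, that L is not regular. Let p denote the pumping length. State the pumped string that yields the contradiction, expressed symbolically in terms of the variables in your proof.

a^{p+k} b^p

Assume L is regular. Let p be the pumping length given by the pumping lemma.
Choose w = a^p b^p ∈ L with |w| = 2p ≥ p.
The pumping lemma gives a decomposition w = xyz where |xy| ≤ p and y is nonempty.
Since the first p symbols of w are all a's and |xy| ≤ p, y lies entirely in the leading a-block: y = a^k for some k with 1 ≤ k ≤ p.
Pump with i = 2: xy^2z = a^{p+k} b^p has p+k occurrences of a but only p of b. Since k ≥ 1 the counts differ, so xy^2z ∉ L.
Contradiction. Therefore L is not regular.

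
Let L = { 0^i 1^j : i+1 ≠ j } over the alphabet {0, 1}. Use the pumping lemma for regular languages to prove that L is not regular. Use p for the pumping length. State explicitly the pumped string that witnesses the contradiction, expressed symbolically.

Suppose for contradiction that L is regular, and let p be the pumping length.
Choose w = 0^p 1^{p+p!+1}. Since p ≠ (p+p!+1)-1 = p+p!, w ∈ L; and |w| ≥ p.
By the pumping lemma, w = xyz with |xy| ≤ p and |y| > 0.
Because |xy| ≤ p and w begins with p copies of 0, we have y = 0^k with 1 ≤ k ≤ p.
Since 1 ≤ k ≤ p, k divides p!; set t = 1 + p!/k. Then xy^t z has p + (p!/k)·k = p + p! copies of 0. Now the 0-count is p+p! and (1-count)-1 = (p+p!+1)-1 = p+p!, so i+1 ≠ j fails. So xy^t z = 0^{p+p!} 1^{p+p!+1} ∉ L.
Contradiction. Therefore L is not regular.

0^{p+p!} 1^{p+p!+1}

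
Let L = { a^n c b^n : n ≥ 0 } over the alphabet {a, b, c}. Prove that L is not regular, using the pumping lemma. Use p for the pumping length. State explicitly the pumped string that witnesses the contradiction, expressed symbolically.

a^{p+k} c b^p

Toward a contradiction, assume L is regular with pumping length p.
Take w = a^p c b^p ∈ L with |w| = 2p+1 ≥ p.
Write w = xyz as guaranteed by the lemma, with |xy| ≤ p and |y| ≥ 1.
Because |xy| ≤ p and w begins with p copies of a, we have y = a^k with 1 ≤ k ≤ p.
Pump with i = 2: xy^2z = a^{p+k} c b^p, which would require p+k = p. But k ≥ 1, so xy^2z ∉ L.
This is a contradiction; hence L is not regular.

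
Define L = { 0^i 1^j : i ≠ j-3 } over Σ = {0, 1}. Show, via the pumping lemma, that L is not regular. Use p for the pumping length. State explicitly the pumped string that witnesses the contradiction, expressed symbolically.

0^{p+p!} 1^{p+p!+3}

Assume L is regular. Let p be the pumping length given by the pumping lemma.
Choose w = 0^p 1^{p+p!+3}. Since p ≠ (p+p!+3)-3 = p+p!, w ∈ L; and |w| ≥ p.
By the pumping lemma, w = xyz with |xy| ≤ p and |y| > 0.
Because |xy| ≤ p and w begins with p copies of 0, we have y = 0^k with 1 ≤ k ≤ p.
Since 1 ≤ k ≤ p, k divides p!; set t = 1 + p!/k. Then xy^t z has p + (p!/k)·k = p + p! copies of 0. Now the 0-count is p+p! and (1-count)-3 = (p+p!+3)-3 = p+p!, so i ≠ j-3 fails. So xy^t z = 0^{p+p!} 1^{p+p!+3} ∉ L.
This is a contradiction; hence L is not regular.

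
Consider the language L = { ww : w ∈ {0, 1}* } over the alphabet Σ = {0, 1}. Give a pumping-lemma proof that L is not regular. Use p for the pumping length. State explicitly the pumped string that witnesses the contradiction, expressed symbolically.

Toward a contradiction, assume L is regular with pumping length p.
Take w = 0^p 1^p 0^p 1^p = uu where u = 0^p1^p; then w ∈ L and |w| = 4p ≥ p.
Write w = xyz as guaranteed by the lemma, with |xy| ≤ p and |y| > 0.
Because |xy| ≤ p and w begins with p copies of 0, we have y = 0^k with 1 ≤ k ≤ p.
Pump with i = 2: xy^2z = 0^{p+k} 1^p 0^p 1^p, of length 4p+k. Suppose this equals vv. The string starts with 0 and ends with 1, so v does too; thus the boundary between the two copies of v is a 1→0 transition. There is exactly one such transition, at position 2p+k, so |v| = 2p+k and |vv| = 4p+2k ≠ 4p+k since k ≥ 1. So xy^2z ∉ L.
Contradiction. Therefore L is not regular.

0^{p+k} 1^p 0^p 1^p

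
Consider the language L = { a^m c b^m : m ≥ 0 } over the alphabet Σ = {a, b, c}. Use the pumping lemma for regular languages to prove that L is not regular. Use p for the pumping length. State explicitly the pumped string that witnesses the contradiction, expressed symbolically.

Assume L is regular. Let p be the pumping length given by the pumping lemma.
Take w = a^p c b^p ∈ L with |w| = 2p+1 ≥ p.
Write w = xyz as guaranteed by the lemma, with |xy| ≤ p and y is nonempty.
The first p characters of w are a's, so xy (and hence y) consists only of a's. Write y = a^k, 1 ≤ k ≤ p.
Pump with i = 2: xy^2z = a^{p+k} c b^p, which would require p+k = p. But k ≥ 1, so xy^2z ∉ L.
This is a contradiction; hence L is not regular.

a^{p+k} c b^p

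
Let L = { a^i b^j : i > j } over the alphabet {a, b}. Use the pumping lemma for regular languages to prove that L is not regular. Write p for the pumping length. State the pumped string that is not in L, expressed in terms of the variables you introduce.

Suppose for contradiction that L is regular, and let p be the pumping length.
Choose w = a^{p+1} b^p ∈ L, with |w| = 2p+1 ≥ p.
Write w = xyz as guaranteed by the lemma, with |xy| ≤ p and |y| ≥ 1.
The first p characters of w are a's, so xy (and hence y) consists only of a's. Write y = a^k, 1 ≤ k ≤ p.
Consider xy^0z = xz = a^{p+1-k} b^p. Since k ≥ 1, the a-count p+1-k is at most p, so i > j fails; thus xz ∉ L.
This is a contradiction; hence L is not regular.

a^{p+1-k} b^p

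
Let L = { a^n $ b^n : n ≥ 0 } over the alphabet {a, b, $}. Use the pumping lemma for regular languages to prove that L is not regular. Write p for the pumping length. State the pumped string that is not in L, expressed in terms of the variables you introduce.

a^{p+k} $ b^p

Suppose for contradiction that L is regular, and let p be the pumping length.
Take w = a^p $ b^p ∈ L with |w| = 2p+1 ≥ p.
Write w = xyz as guaranteed by the lemma, with |xy| ≤ p and |y| ≥ 1.
Since the first p symbols of w are all a's and |xy| ≤ p, y lies entirely in the leading a-block: y = a^k for some k with 1 ≤ k ≤ p.
Pump with i = 2: xy^2z = a^{p+k} $ b^p, which would require p+k = p. But k ≥ 1, so xy^2z ∉ L.
Contradiction. Therefore L is not regular.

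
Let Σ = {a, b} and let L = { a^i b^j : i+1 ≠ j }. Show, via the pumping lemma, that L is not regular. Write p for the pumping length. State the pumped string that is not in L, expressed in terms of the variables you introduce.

Assume L is regular. Let p be the pumping length given by the pumping lemma.
Choose w = a^p b^{p+p!+1}. Since p ≠ (p+p!+1)-1 = p+p!, w ∈ L; and |w| ≥ p.
By the pumping lemma, w = xyz with |xy| ≤ p and |y| ≥ 1.
Because |xy| ≤ p and w begins with p copies of a, we have y = a^k with 1 ≤ k ≤ p.
Since 1 ≤ k ≤ p, k divides p!; set t = 1 + p!/k. Then xy^t z has p + (p!/k)·k = p + p! copies of a. Now the a-count is p+p! and (b-count)-1 = (p+p!+1)-1 = p+p!, so i+1 ≠ j fails. So xy^t z = a^{p+p!} b^{p+p!+1} ∉ L.
This contradicts the pumping lemma, so L is not regular.

a^{p+p!} b^{p+p!+1}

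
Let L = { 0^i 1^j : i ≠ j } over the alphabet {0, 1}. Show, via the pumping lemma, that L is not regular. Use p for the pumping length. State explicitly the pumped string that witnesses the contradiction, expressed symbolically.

Suppose for contradiction that L is regular, and let p be the pumping length.
Choose w = 0^p 1^{p+p!}. Since p ≠ p+p!, w ∈ L; and |w| ≥ p.
By the pumping lemma, w = xyz with |xy| ≤ p and y is nonempty.
Because |xy| ≤ p and w begins with p copies of 0, we have y = 0^k with 1 ≤ k ≤ p.
Since 1 ≤ k ≤ p, k divides p!; set t = 1 + p!/k. Then xy^t z has p + (p!/k)·k = p + p! copies of 0. Now the 0-count equals the 1-count, so i ≠ j fails. So xy^t z = 0^{p+p!} 1^{p+p!} ∉ L.
This contradicts the pumping lemma, so L is not regular.

0^{p+p!} 1^{p+p!}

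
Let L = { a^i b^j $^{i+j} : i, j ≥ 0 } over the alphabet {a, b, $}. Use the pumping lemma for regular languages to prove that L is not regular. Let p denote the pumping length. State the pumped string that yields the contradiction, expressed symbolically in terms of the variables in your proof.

a^{p+k} b^p $^{2p}

Assume L is regular; let p be its pumping constant.
Take w = a^p b^p $^{2p} ∈ L (with i=j=p, i+j=2p), |w| = 4p ≥ p.
Write w = xyz as guaranteed by the lemma, with |xy| ≤ p and |y| ≥ 1.
The first p characters of w are a's, so xy (and hence y) consists only of a's. Write y = a^k, 1 ≤ k ≤ p.
Consider xy^2z = a^{p+k} b^p $^{2p}. Now the a- and b-counts sum to 2p+k, but the $-count is 2p ≠ 2p+k. So xy^2z ∉ L.
This is a contradiction; hence L is not regular.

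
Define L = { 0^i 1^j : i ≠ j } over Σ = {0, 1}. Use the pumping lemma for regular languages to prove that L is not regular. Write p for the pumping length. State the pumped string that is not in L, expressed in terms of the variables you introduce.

Assume L is regular. Let p be the pumping length given by the pumping lemma.
Choose w = 0^p 1^{p+p!}. Since p ≠ p+p!, w ∈ L; and |w| ≥ p.
By the pumping lemma, w = xyz with |xy| ≤ p and |y| ≥ 1.
The first p characters of w are 0's, so xy (and hence y) consists only of 0's. Write y = 0^k, 1 ≤ k ≤ p.
Since 1 ≤ k ≤ p, k divides p!; set t = 1 + p!/k. Then xy^t z has p + (p!/k)·k = p + p! copies of 0. Now the 0-count equals the 1-count, so i ≠ j fails. So xy^t z = 0^{p+p!} 1^{p+p!} ∉ L.
This contradicts the pumping lemma, so L is not regular.

0^{p+p!} 1^{p+p!}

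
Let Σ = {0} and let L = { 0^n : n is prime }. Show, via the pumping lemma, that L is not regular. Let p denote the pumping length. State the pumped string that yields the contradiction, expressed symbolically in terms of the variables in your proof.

0^{q(1+k)}

Assume L is regular. Let p be the pumping length given by the pumping lemma.
Let q be a prime with q ≥ p+2 (infinitely many primes exist), and take w = 0^q ∈ L with |w| = q ≥ p.
By the pumping lemma, w = xyz with |xy| ≤ p and |y| > 0.
Then y = 0^k for some k with 1 ≤ k ≤ p.
Since 1 ≤ k ≤ p, |xz| = q-k. Pump with i = q+1: |xy^{q+1}z| = (q-k)+(q+1)k = q+qk = q(1+k), which is composite (both factors ≥ 2). So xy^{q+1}z = 0^{q(1+k)} ∉ L.
This is a contradiction; hence L is not regular.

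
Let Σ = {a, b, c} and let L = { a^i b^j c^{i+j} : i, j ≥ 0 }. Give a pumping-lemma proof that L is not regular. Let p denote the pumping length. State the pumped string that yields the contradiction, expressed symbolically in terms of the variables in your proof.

a^{p+k} b^p c^{2p}

Suppose for contradiction that L is regular, and let p be the pumping length.
Take w = a^p b^p c^{2p} ∈ L (with i=j=p, i+j=2p), |w| = 4p ≥ p.
Write w = xyz as guaranteed by the lemma, with |xy| ≤ p and y is nonempty.
Since the first p symbols of w are all a's and |xy| ≤ p, y lies entirely in the leading a-block: y = a^k for some k with 1 ≤ k ≤ p.
Consider xy^2z = a^{p+k} b^p c^{2p}. Now the a- and b-counts sum to 2p+k, but the c-count is 2p ≠ 2p+k. So xy^2z ∉ L.
This is a contradiction; hence L is not regular.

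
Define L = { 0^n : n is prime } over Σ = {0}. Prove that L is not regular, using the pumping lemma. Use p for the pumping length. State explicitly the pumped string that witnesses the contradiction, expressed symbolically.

Suppose for contradiction that L is regular, and let p be the pumping length.
Let q be a prime with q ≥ p+2 (infinitely many primes exist), and take w = 0^q ∈ L with |w| = q ≥ p.
The pumping lemma gives a decomposition w = xyz where |xy| ≤ p and |y| > 0.
Then y = 0^k for some k with 1 ≤ k ≤ p.
Since 1 ≤ k ≤ p, |xz| = q-k. Pump with i = q+1: |xy^{q+1}z| = (q-k)+(q+1)k = q+qk = q(1+k), which is composite (both factors ≥ 2). So xy^{q+1}z = 0^{q(1+k)} ∉ L.
This is a contradiction; hence L is not regular.

0^{q(1+k)}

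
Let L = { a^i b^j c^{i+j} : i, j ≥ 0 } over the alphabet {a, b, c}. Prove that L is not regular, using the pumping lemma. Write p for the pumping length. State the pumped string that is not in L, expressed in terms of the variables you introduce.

Assume L is regular. Let p be the pumping length given by the pumping lemma.
Take w = a^p b^p c^{2p} ∈ L (with i=j=p, i+j=2p), |w| = 4p ≥ p.
The pumping lemma gives a decomposition w = xyz where |xy| ≤ p and y is nonempty.
The first p characters of w are a's, so xy (and hence y) consists only of a's. Write y = a^k, 1 ≤ k ≤ p.
Consider xy^2z = a^{p+k} b^p c^{2p}. Now the a- and b-counts sum to 2p+k, but the c-count is 2p ≠ 2p+k. So xy^2z ∉ L.
Contradiction. Therefore L is not regular.

a^{p+k} b^p c^{2p}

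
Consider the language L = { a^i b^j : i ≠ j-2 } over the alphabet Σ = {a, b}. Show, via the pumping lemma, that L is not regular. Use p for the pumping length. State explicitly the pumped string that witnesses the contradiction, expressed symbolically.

Suppose for contradiction that L is regular, and let p be the pumping length.
Choose w = a^p b^{p+p!+2}. Since p ≠ (p+p!+2)-2 = p+p!, w ∈ L; and |w| ≥ p.
Write w = xyz as guaranteed by the lemma, with |xy| ≤ p and |y| ≥ 1.
Since the first p symbols of w are all a's and |xy| ≤ p, y lies entirely in the leading a-block: y = a^k for some k with 1 ≤ k ≤ p.
Since 1 ≤ k ≤ p, k divides p!; set t = 1 + p!/k. Then xy^t z has p + (p!/k)·k = p + p! copies of a. Now the a-count is p+p! and (b-count)-2 = (p+p!+2)-2 = p+p!, so i ≠ j-2 fails. So xy^t z = a^{p+p!} b^{p+p!+2} ∉ L.
Contradiction. Therefore L is not regular.

a^{p+p!} b^{p+p!+2}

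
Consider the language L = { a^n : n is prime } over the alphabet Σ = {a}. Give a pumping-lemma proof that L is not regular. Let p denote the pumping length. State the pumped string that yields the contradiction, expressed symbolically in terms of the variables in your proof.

a^{q(1+k)}

Assume L is regular. Let p be the pumping length given by the pumping lemma.
Let q be a prime with q ≥ p+2 (infinitely many primes exist), and take w = a^q ∈ L with |w| = q ≥ p.
By the pumping lemma, w = xyz with |xy| ≤ p and |y| ≥ 1.
Then y = a^k for some k with 1 ≤ k ≤ p.
Since 1 ≤ k ≤ p, |xz| = q-k. Pump with i = q+1: |xy^{q+1}z| = (q-k)+(q+1)k = q+qk = q(1+k), which is composite (both factors ≥ 2). So xy^{q+1}z = a^{q(1+k)} ∉ L.
This is a contradiction; hence L is not regular.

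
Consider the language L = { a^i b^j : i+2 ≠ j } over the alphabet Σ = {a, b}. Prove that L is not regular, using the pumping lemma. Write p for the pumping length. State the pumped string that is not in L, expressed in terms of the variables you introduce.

a^{p+p!} b^{p+p!+2}

Assume L is regular; let p be its pumping constant.
Choose w = a^p b^{p+p!+2}. Since p ≠ (p+p!+2)-2 = p+p!, w ∈ L; and |w| ≥ p.
Write w = xyz as guaranteed by the lemma, with |xy| ≤ p and |y| > 0.
Since the first p symbols of w are all a's and |xy| ≤ p, y lies entirely in the leading a-block: y = a^k for some k with 1 ≤ k ≤ p.
Since 1 ≤ k ≤ p, k divides p!; set t = 1 + p!/k. Then xy^t z has p + (p!/k)·k = p + p! copies of a. Now the a-count is p+p! and (b-count)-2 = (p+p!+2)-2 = p+p!, so i+2 ≠ j fails. So xy^t z = a^{p+p!} b^{p+p!+2} ∉ L.
Contradiction. Therefore L is not regular.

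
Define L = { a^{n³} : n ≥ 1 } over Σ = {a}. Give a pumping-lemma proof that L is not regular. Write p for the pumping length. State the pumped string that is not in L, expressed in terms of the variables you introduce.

Assume L is regular. Let p be the pumping length given by the pumping lemma.
Take w = a^{p³} ∈ L with |w| = p³ ≥ p.
Write w = xyz as guaranteed by the lemma, with |xy| ≤ p and y is nonempty.
Then y = a^k for some k with 1 ≤ k ≤ p.
Pump with i = 2: xy^2z = a^{p³+k}. Since 1 ≤ k ≤ p, p³ < p³+k ≤ p³+p < p³+3p²+3p+1 = (p+1)³, so p³+k is not a perfect cube. So xy^2z ∉ L.
This is a contradiction; hence L is not regular.

a^{p³+k}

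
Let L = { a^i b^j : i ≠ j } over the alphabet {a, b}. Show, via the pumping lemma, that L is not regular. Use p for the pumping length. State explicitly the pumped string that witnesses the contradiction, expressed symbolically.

a^{p+p!} b^{p+p!}

Assume L is regular. Let p be the pumping length given by the pumping lemma.
Choose w = a^p b^{p+p!}. Since p ≠ p+p!, w ∈ L; and |w| ≥ p.
By the pumping lemma, w = xyz with |xy| ≤ p and y is nonempty.
Because |xy| ≤ p and w begins with p copies of a, we have y = a^k with 1 ≤ k ≤ p.
Since 1 ≤ k ≤ p, k divides p!; set t = 1 + p!/k. Then xy^t z has p + (p!/k)·k = p + p! copies of a. Now the a-count equals the b-count, so i ≠ j fails. So xy^t z = a^{p+p!} b^{p+p!} ∉ L.
This is a contradiction; hence L is not regular.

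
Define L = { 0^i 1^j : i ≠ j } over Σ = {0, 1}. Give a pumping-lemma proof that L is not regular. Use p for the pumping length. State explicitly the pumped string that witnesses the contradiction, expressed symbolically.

0^{p+p!} 1^{p+p!}

Suppose for contradiction that L is regular, and let p be the pumping length.
Choose w = 0^p 1^{p+p!}. Since p ≠ p+p!, w ∈ L; and |w| ≥ p.
The pumping lemma gives a decomposition w = xyz where |xy| ≤ p and |y| ≥ 1.
Since the first p symbols of w are all 0's and |xy| ≤ p, y lies entirely in the leading 0-block: y = 0^k for some k with 1 ≤ k ≤ p.
Since 1 ≤ k ≤ p, k divides p!; set t = 1 + p!/k. Then xy^t z has p + (p!/k)·k = p + p! copies of 0. Now the 0-count equals the 1-count, so i ≠ j fails. So xy^t z = 0^{p+p!} 1^{p+p!} ∉ L.
This contradicts the pumping lemma, so L is not regular.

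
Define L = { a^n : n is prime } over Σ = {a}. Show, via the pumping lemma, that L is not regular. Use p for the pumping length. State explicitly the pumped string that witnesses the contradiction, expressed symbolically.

Toward a contradiction, assume L is regular with pumping length p.
Let q be a prime with q ≥ p+2 (infinitely many primes exist), and take w = a^q ∈ L with |w| = q ≥ p.
By the pumping lemma, w = xyz with |xy| ≤ p and |y| > 0.
Then y = a^k for some k with 1 ≤ k ≤ p.
Since 1 ≤ k ≤ p, |xz| = q-k. Pump with i = q+1: |xy^{q+1}z| = (q-k)+(q+1)k = q+qk = q(1+k), which is composite (both factors ≥ 2). So xy^{q+1}z = a^{q(1+k)} ∉ L.
This is a contradiction; hence L is not regular.

a^{q(1+k)}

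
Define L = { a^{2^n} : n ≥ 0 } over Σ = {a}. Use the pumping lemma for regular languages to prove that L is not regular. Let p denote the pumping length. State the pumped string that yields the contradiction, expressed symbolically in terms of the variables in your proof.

a^{2^p+k}

Toward a contradiction, assume L is regular with pumping length p.
Take w = a^{2^p} ∈ L with |w| = 2^p ≥ p.
The pumping lemma gives a decomposition w = xyz where |xy| ≤ p and y is nonempty.
Then y = a^k for some k with 1 ≤ k ≤ p.
Pump with i = 2: xy^2z = a^{2^p+k}. Since 1 ≤ k ≤ p < 2^p, we have 2^p < 2^p+k < 2^{p+1}, so 2^p+k is not a power of 2. So xy^2z ∉ L.
This contradicts the pumping lemma, so L is not regular.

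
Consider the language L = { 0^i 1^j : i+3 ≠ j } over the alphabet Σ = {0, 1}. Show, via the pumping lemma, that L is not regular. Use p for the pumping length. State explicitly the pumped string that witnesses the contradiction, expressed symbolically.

Assume L is regular. Let p be the pumping length given by the pumping lemma.
Choose w = 0^p 1^{p+p!+3}. Since p ≠ (p+p!+3)-3 = p+p!, w ∈ L; and |w| ≥ p.
Write w = xyz as guaranteed by the lemma, with |xy| ≤ p and |y| > 0.
The first p characters of w are 0's, so xy (and hence y) consists only of 0's. Write y = 0^k, 1 ≤ k ≤ p.
Since 1 ≤ k ≤ p, k divides p!; set t = 1 + p!/k. Then xy^t z has p + (p!/k)·k = p + p! copies of 0. Now the 0-count is p+p! and (1-count)-3 = (p+p!+3)-3 = p+p!, so i+3 ≠ j fails. So xy^t z = 0^{p+p!} 1^{p+p!+3} ∉ L.
Contradiction. Therefore L is not regular.

0^{p+p!} 1^{p+p!+3}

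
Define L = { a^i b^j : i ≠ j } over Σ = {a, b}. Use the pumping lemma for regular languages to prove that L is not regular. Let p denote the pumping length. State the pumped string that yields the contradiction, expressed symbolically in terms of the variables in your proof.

Assume L is regular; let p be its pumping constant.
Choose w = a^p b^{p+p!}. Since p ≠ p+p!, w ∈ L; and |w| ≥ p.
By the pumping lemma, w = xyz with |xy| ≤ p and |y| > 0.
The first p characters of w are a's, so xy (and hence y) consists only of a's. Write y = a^k, 1 ≤ k ≤ p.
Since 1 ≤ k ≤ p, k divides p!; set t = 1 + p!/k. Then xy^t z has p + (p!/k)·k = p + p! copies of a. Now the a-count equals the b-count, so i ≠ j fails. So xy^t z = a^{p+p!} b^{p+p!} ∉ L.
This is a contradiction; hence L is not regular.

a^{p+p!} b^{p+p!}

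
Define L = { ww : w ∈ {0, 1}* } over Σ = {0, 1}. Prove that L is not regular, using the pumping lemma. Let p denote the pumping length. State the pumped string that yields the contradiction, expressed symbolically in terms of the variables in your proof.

0^{p+k} 1^p 0^p 1^p

Toward a contradiction, assume L is regular with pumping length p.
Take w = 0^p 1^p 0^p 1^p = uu where u = 0^p1^p; then w ∈ L and |w| = 4p ≥ p.
By the pumping lemma, w = xyz with |xy| ≤ p and y is nonempty.
Because |xy| ≤ p and w begins with p copies of 0, we have y = 0^k with 1 ≤ k ≤ p.
Pump with i = 2: xy^2z = 0^{p+k} 1^p 0^p 1^p, of length 4p+k. Suppose this equals vv. The string starts with 0 and ends with 1, so v does too; thus the boundary between the two copies of v is a 1→0 transition. There is exactly one such transition, at position 2p+k, so |v| = 2p+k and |vv| = 4p+2k ≠ 4p+k since k ≥ 1. So xy^2z ∉ L.
This is a contradiction; hence L is not regular.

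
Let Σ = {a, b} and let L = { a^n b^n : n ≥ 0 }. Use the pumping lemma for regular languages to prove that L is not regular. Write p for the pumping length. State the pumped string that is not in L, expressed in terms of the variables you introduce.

a^{p+k} b^p

Toward a contradiction, assume L is regular with pumping length p.
Let w = a^p b^p ∈ L; note |w| = 2p ≥ p.
By the pumping lemma, w = xyz with |xy| ≤ p and y is nonempty.
The first p characters of w are a's, so xy (and hence y) consists only of a's. Write y = a^k, 1 ≤ k ≤ p.
Pump with i = 2: xy^2z = a^{p+k} b^p. For this to lie in L we would need p = p+k, which forces k = 0. But k ≥ 1, so xy^2z ∉ L.
This contradicts the pumping lemma, so L is not regular.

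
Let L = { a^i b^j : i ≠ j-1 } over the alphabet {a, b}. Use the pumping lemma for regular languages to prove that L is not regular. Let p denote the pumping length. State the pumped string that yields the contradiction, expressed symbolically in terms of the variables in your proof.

Toward a contradiction, assume L is regular with pumping length p.
Choose w = a^p b^{p+p!+1}. Since p ≠ (p+p!+1)-1 = p+p!, w ∈ L; and |w| ≥ p.
Write w = xyz as guaranteed by the lemma, with |xy| ≤ p and |y| > 0.
Since the first p symbols of w are all a's and |xy| ≤ p, y lies entirely in the leading a-block: y = a^k for some k with 1 ≤ k ≤ p.
Since 1 ≤ k ≤ p, k divides p!; set t = 1 + p!/k. Then xy^t z has p + (p!/k)·k = p + p! copies of a. Now the a-count is p+p! and (b-count)-1 = (p+p!+1)-1 = p+p!, so i ≠ j-1 fails. So xy^t z = a^{p+p!} b^{p+p!+1} ∉ L.
This is a contradiction; hence L is not regular.

a^{p+p!} b^{p+p!+1}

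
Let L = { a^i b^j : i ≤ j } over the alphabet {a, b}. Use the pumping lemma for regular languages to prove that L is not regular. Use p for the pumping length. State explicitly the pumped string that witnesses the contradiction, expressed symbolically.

a^{p+k} b^p

Assume L is regular. Let p be the pumping length given by the pumping lemma.
Choose w = a^p b^p ∈ L, with |w| = 2p ≥ p.
By the pumping lemma, w = xyz with |xy| ≤ p and |y| ≥ 1.
Since the first p symbols of w are all a's and |xy| ≤ p, y lies entirely in the leading a-block: y = a^k for some k with 1 ≤ k ≤ p.
Consider xy^2z = a^{p+k} b^p. Since k ≥ 1, the a-count p+k exceeds the b-count p, so i ≤ j fails; thus xy^2z ∉ L.
Contradiction. Therefore L is not regular.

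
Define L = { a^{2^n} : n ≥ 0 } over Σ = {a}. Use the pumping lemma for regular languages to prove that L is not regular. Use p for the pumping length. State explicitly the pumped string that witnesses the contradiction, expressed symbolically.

Suppose for contradiction that L is regular, and let p be the pumping length.
Take w = a^{2^p} ∈ L with |w| = 2^p ≥ p.
Write w = xyz as guaranteed by the lemma, with |xy| ≤ p and |y| ≥ 1.
Then y = a^k for some k with 1 ≤ k ≤ p.
Pump with i = 2: xy^2z = a^{2^p+k}. Since 1 ≤ k ≤ p < 2^p, we have 2^p < 2^p+k < 2^{p+1}, so 2^p+k is not a power of 2. So xy^2z ∉ L.
This contradicts the pumping lemma, so L is not regular.

a^{2^p+k}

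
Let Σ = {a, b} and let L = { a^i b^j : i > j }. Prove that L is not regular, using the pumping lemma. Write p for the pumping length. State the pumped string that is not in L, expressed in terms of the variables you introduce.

a^{p+1-k} b^p

Suppose for contradiction that L is regular, and let p be the pumping length.
Choose w = a^{p+1} b^p ∈ L, with |w| = 2p+1 ≥ p.
The pumping lemma gives a decomposition w = xyz where |xy| ≤ p and |y| > 0.
The first p characters of w are a's, so xy (and hence y) consists only of a's. Write y = a^k, 1 ≤ k ≤ p.
Consider xy^0z = xz = a^{p+1-k} b^p. Since k ≥ 1, the a-count p+1-k is at most p, so i > j fails; thus xz ∉ L.
This is a contradiction; hence L is not regular.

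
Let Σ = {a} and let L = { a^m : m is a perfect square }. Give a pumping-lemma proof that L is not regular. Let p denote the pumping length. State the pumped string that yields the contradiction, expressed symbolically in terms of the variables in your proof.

a^{p²+k}

Toward a contradiction, assume L is regular with pumping length p.
Take w = a^{p²} ∈ L with |w| = p² ≥ p.
By the pumping lemma, w = xyz with |xy| ≤ p and y is nonempty.
Then y = a^k for some k with 1 ≤ k ≤ p.
Pump with i = 2: xy^2z = a^{p²+k}. Since 1 ≤ k ≤ p, p² < p²+k ≤ p²+p < (p+1)², so p²+k lies strictly between consecutive squares and is not a perfect square. So xy^2z ∉ L.
Contradiction. Therefore L is not regular.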